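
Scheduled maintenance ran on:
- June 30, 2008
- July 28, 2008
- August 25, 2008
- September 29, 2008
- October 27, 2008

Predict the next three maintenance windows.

November 24, 2008; December 29, 2008; January 26, 2009

These are Mondays with 28, 28, 35, 28-day gaps.
Each is the final Monday of its month — June 30, 2008 is past the 28th, so '4th Monday' doesn't fit.
Last Monday of November 2008: November 24, 2008.
Last Monday of December 2008: December 29, 2008.
Last Monday of January 2009: January 26, 2009.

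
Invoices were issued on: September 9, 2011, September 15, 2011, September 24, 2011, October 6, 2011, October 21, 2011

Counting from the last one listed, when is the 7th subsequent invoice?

Intervals are 6, 9, 12, 15 days — an arithmetic progression with common difference 3.
Next gap: 18 days. October 21, 2011 + 18 days = November 8, 2011.
Next gap: 21 days. November 8, 2011 + 21 days = November 29, 2011.
Next gap: 24 days. November 29, 2011 + 24 days = December 23, 2011.
Next gap: 27 days. December 23, 2011 + 27 days = January 19, 2012.
Next gap: 30 days. January 19, 2012 + 30 days = February 18, 2012.
Next gap: 33 days. February 18, 2012 + 33 days = March 22, 2012.
Next gap: 36 days. March 22, 2012 + 36 days = April 27, 2012.

April 27, 2012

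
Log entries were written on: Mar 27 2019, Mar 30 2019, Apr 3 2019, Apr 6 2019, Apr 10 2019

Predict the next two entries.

Gaps: 3, 4, 3, 4 days — not constant, but cyclic with period 2.
The events fall on every Wednesday and Saturday.
The following Saturday is Apr 13 2019.
The following Wednesday is Apr 17 2019.

Apr 13 2019, Apr 17 2019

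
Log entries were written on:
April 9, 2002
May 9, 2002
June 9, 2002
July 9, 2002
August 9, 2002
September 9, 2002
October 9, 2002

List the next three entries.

Each date is the 9th; the gaps (30, 31, 30, 31, 31, 30) track the month lengths.
The rule is the 9th of each month.
November 2002: November 9, 2002.
Next: December 2002 → December 9, 2002.
Next: January 2003 → January 9, 2003.

November 9, 2002; December 9, 2002; January 9, 2003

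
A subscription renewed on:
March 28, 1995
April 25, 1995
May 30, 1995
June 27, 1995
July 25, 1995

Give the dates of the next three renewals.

August 29, 1995; September 26, 1995; October 31, 1995

Every date is a Tuesday; gaps 28, 35, 28, 28 days.
Each is the last Tuesday of its month (at least one falls on the 29th or later, ruling out '4th Tuesday').
August 1995 ends with Tuesday August 29, 1995.
September 1995 ends with Tuesday September 26, 1995.
October 1995 ends with Tuesday October 31, 1995.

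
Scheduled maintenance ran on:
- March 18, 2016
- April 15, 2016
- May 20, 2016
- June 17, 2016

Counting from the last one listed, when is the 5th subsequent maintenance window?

November 18, 2016

These are Fridays at 28- or 35-day spacing (28, 35, 28).
The pattern: 3rd Friday of the month.
July 2016 — 3rd Friday is July 15, 2016.
August 2016 — 3rd Friday is August 19, 2016.
September 2016 — 3rd Friday is September 16, 2016.
October 2016 — 3rd Friday is October 21, 2016.
November 2016 — 3rd Friday is November 18, 2016.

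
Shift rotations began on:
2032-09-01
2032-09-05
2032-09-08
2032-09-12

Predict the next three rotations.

Gaps: 4, 3, 4 days — not constant, but cyclic with period 2.
The events fall on every Wednesday and Sunday.
Next Wednesday: 2032-09-15.
Next Sunday: 2032-09-19.
The following Wednesday is 2032-09-22.

2032-09-15, 2032-09-19, 2032-09-22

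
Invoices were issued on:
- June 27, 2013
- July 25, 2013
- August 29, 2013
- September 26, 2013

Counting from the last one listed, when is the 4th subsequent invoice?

These are Thursdays with 28, 35, 28-day gaps.
Each is the final Thursday of its month — August 29, 2013 is past the 28th, so '4th Thursday' doesn't fit.
Last Thursday of October 2013: October 31, 2013.
Last Thursday of November 2013: November 28, 2013.
Last Thursday of December 2013: December 26, 2013.
Last Thursday of January 2014: January 30, 2014.

January 30, 2014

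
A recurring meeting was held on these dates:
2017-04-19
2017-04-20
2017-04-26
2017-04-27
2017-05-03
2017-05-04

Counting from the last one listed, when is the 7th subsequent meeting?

2017-05-31

Gaps: 1, 6, 1, 6, 1 days — not constant, but cyclic with period 2.
The events fall on every Wednesday and Thursday.
Next Wednesday: 2017-05-10.
Next Thursday: 2017-05-11.
The following Wednesday is 2017-05-17.
Next Thursday: 2017-05-18.
The following Wednesday is 2017-05-24.
The following Thursday is 2017-05-25.
Next Wednesday: 2017-05-31.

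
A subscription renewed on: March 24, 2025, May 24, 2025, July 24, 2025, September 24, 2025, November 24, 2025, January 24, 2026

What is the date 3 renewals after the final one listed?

Each date is the 24th; the gaps (61, 61, 62, 61, 61) track the month lengths.
The rule is the 24th of every 2 months.
Next: March 2026 → March 24, 2026.
May 2026: May 24, 2026.
July 2026: July 24, 2026.

July 24, 2026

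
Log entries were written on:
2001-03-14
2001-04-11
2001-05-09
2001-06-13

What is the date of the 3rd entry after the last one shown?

These are Wednesdays at 28- or 35-day spacing (28, 28, 35).
The pattern: 2nd Wednesday of the month.
July 2001 — 2nd Wednesday is 2001-07-11.
2nd Wednesday of August 2001: 2001-08-08.
2nd Wednesday of September 2001: 2001-09-12.

2001-09-12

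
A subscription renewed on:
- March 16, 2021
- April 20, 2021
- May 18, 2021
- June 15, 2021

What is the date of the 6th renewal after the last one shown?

December 21, 2021

Gaps: 35, 28, 28 days — a mix of 28 and 35. Every date is a Tuesday.
Each is the 3rd Tuesday of its month.
July 2021 — 3rd Tuesday is July 20, 2021.
August 2021 — 3rd Tuesday is August 17, 2021.
September 2021 — 3rd Tuesday is September 21, 2021.
3rd Tuesday of October 2021: October 19, 2021.
November 2021 — 3rd Tuesday is November 16, 2021.
3rd Tuesday of December 2021: December 21, 2021.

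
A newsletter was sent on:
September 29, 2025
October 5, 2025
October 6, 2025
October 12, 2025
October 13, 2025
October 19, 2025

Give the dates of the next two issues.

October 20, 2025; October 26, 2025

The gap pattern 6, 1, 6, 1, 6 repeats every 2 events.
These are the Mondays and Sundays of each week.
Next Monday: October 20, 2025.
Next Sunday: October 26, 2025.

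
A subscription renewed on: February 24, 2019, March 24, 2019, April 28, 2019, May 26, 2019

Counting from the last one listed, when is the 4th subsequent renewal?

These are Sundays at 28- or 35-day spacing (28, 35, 28).
The pattern: 4th Sunday of the month.
4th Sunday of June 2019: June 23, 2019.
July 2019 — 4th Sunday is July 28, 2019.
August 2019 — 4th Sunday is August 25, 2019.
4th Sunday of September 2019: September 22, 2019.

September 22, 2019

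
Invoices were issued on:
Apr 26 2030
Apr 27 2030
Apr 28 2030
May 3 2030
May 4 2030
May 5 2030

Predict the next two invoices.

Gaps: 1, 1, 5, 1, 1 days — not constant, but cyclic with period 3.
The events fall on every Friday, Saturday and Sunday.
The following Friday is May 10 2030.
The following Saturday is May 11 2030.

May 10 2030, May 11 2030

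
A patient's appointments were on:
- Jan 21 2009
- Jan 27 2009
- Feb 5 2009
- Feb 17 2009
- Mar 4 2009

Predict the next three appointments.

Gaps: 6, 9, 12, 15 days — each gap is 3 larger than the previous one.
Next gap: 18 days. Mar 4 2009 + 18 days = Mar 22 2009.
Next gap: 21 days. Mar 22 2009 + 21 days = Apr 12 2009.
Next gap: 24 days. Apr 12 2009 + 24 days = May 6 2009.

Mar 22 2009, Apr 12 2009, May 6 2009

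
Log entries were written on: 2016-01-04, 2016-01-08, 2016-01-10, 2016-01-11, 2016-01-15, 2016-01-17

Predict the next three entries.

2016-01-18, 2016-01-22, 2016-01-24

Every event lands on a Monday or Friday or Sunday (gaps cycle 4, 2, 1, 4, 2).
So the schedule is: every Monday, Friday and Sunday.
The following Monday is 2016-01-18.
The following Friday is 2016-01-22.
The following Sunday is 2016-01-24.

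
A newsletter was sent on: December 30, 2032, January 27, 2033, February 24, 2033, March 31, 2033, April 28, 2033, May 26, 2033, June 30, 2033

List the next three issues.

July 28, 2033; August 25, 2033; September 29, 2033

Every date is a Thursday; gaps 28, 28, 35, 28, 28, 35 days.
Each is the last Thursday of its month (at least one falls on the 29th or later, ruling out '4th Thursday').
Last Thursday of July 2033: July 28, 2033.
August 2033 ends with Thursday August 25, 2033.
September 2033 ends with Thursday September 29, 2033.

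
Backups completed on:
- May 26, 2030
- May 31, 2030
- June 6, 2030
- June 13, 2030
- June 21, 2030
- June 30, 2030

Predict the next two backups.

July 10, 2030; July 21, 2030

Gaps: 5, 6, 7, 8, 9 days — each gap is 1 larger than the previous one.
Next gap: 10 days. June 30, 2030 + 10 days = July 10, 2030.
Next gap: 11 days. July 10, 2030 + 11 days = July 21, 2030.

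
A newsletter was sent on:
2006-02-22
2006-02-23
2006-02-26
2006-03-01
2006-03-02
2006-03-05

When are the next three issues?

Every event lands on a Wednesday or Thursday or Sunday (gaps cycle 1, 3, 3, 1, 3).
So the schedule is: every Wednesday, Thursday and Sunday.
Next Wednesday: 2006-03-08.
The following Thursday is 2006-03-09.
The following Sunday is 2006-03-12.

2006-03-08, 2006-03-09, 2006-03-12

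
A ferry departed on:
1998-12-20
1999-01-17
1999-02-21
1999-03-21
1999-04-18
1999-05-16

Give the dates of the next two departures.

1999-06-20, 1999-07-18

All dates are Sundays, 28, 35, 28, 28, 28 days apart.
Specifically, the 3rd Sunday of each month.
3rd Sunday of June 1999: 1999-06-20.
3rd Sunday of July 1999: 1999-07-18.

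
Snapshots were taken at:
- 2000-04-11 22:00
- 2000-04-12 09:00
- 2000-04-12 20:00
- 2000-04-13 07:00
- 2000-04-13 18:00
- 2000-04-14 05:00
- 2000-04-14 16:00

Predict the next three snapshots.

Gaps: 11, 11, 11, 11, 11, 11 hours — each event is 11 hours after the previous one.
2000-04-14 16:00 + 11 h = 2000-04-15 03:00.
2000-04-15 03:00 + 11 h = 2000-04-15 14:00.
2000-04-15 14:00 + 11 h = 2000-04-16 01:00.

2000-04-15 03:00, 2000-04-15 14:00, 2000-04-16 01:00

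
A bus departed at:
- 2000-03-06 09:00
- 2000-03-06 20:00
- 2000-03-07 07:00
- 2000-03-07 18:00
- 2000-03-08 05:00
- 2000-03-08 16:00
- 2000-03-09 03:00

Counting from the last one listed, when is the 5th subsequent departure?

2000-03-11 10:00

The interval is a steady 11 hours (11, 11, 11, 11, 11, 11).
2000-03-09 03:00 + 11 h = 2000-03-09 14:00.
2000-03-09 14:00 + 11 h = 2000-03-10 01:00.
2000-03-10 01:00 + 11 h = 2000-03-10 12:00.
2000-03-10 12:00 + 11 h = 2000-03-10 23:00.
2000-03-10 23:00 + 11 h = 2000-03-11 10:00.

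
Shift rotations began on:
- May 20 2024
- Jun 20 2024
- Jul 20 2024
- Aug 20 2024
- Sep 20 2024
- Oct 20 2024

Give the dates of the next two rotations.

Nov 20 2024, Dec 20 2024

The day-of-month is always 20 (31, 30, 31, 31, 30 days between events).
So this recurs on the 20th of each month.
Next: November 2024 → Nov 20 2024.
December 2024: Dec 20 2024.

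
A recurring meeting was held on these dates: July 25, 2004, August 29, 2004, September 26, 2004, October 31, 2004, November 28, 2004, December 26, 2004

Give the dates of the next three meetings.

These are Sundays with 35, 28, 35, 28, 28-day gaps.
Each is the final Sunday of its month — August 29, 2004 is past the 28th, so '4th Sunday' doesn't fit.
January 2005 ends with Sunday January 30, 2005.
Last Sunday of February 2005: February 27, 2005.
Last Sunday of March 2005: March 27, 2005.

January 30, 2005; February 27, 2005; March 27, 2005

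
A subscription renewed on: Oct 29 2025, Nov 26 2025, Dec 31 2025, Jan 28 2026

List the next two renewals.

Feb 25 2026, Mar 25 2026

All Wednesdays; the gaps (28, 35, 28) vary with month length.
This is the last Wednesday of each month.
Last Wednesday of February 2026: Feb 25 2026.
Last Wednesday of March 2026: Mar 25 2026.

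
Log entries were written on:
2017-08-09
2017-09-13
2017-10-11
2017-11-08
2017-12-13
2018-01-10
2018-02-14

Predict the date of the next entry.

All dates are Wednesdays, 35, 28, 28, 35, 28, 35 days apart.
Specifically, the 2nd Wednesday of each month.
2nd Wednesday of March 2018: 2018-03-14.

2018-03-14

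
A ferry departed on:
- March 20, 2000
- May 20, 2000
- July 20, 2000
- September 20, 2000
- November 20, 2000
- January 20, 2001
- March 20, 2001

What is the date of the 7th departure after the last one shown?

May 20, 2002

Gaps: 61, 61, 62, 61, 61, 59 days — not constant. Every event is on the 20th of the month.
Pattern: the 20th of every 2 months.
Next: May 2001 → May 20, 2001.
Next: July 2001 → July 20, 2001.
September 2001: September 20, 2001.
November 2001: November 20, 2001.
Next: January 2002 → January 20, 2002.
Next: March 2002 → March 20, 2002.
Next: May 2002 → May 20, 2002.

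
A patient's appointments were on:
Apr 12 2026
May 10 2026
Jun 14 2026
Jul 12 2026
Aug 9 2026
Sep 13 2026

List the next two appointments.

Oct 11 2026, Nov 8 2026

These are Sundays at 28- or 35-day spacing (28, 35, 28, 28, 35).
The pattern: 2nd Sunday of the month.
2nd Sunday of October 2026: Oct 11 2026.
2nd Sunday of November 2026: Nov 8 2026.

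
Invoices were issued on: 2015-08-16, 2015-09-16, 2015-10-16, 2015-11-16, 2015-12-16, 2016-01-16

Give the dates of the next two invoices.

2016-02-16, 2016-03-16

The day-of-month is always 16 (31, 30, 31, 30, 31 days between events).
So this recurs on the 16th of each month.
February 2016: 2016-02-16.
March 2016: 2016-03-16.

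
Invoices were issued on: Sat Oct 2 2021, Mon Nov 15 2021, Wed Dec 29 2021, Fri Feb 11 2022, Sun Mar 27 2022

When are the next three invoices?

Tue May 10 2022, Thu Jun 23 2022, Sat Aug 6 2022

The spacing is 44, 44, 44, 44 days — always 44 days.
Sun Mar 27 2022 + 44 days = Tue May 10 2022.
Tue May 10 2022 + 44 days = Thu Jun 23 2022.
Thu Jun 23 2022 + 44 days = Sat Aug 6 2022.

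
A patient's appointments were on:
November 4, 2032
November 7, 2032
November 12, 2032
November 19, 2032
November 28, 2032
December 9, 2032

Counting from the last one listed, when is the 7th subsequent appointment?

April 21, 2033

Gaps: 3, 5, 7, 9, 11 days — each gap is 2 larger than the previous one.
Next gap: 13 days. December 9, 2032 + 13 days = December 22, 2032.
Next gap: 15 days. December 22, 2032 + 15 days = January 6, 2033.
Next gap: 17 days. January 6, 2033 + 17 days = January 23, 2033.
Next gap: 19 days. January 23, 2033 + 19 days = February 11, 2033.
Next gap: 21 days. February 11, 2033 + 21 days = March 4, 2033.
Next gap: 23 days. March 4, 2033 + 23 days = March 27, 2033.
Next gap: 25 days. March 27, 2033 + 25 days = April 21, 2033.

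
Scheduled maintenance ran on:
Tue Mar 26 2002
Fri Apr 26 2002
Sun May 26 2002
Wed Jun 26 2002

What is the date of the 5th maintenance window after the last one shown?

Tue Nov 26 2002

Each date is the 26th; the gaps (31, 30, 31) track the month lengths.
The rule is the 26th of each month.
Next: July 2002 → Fri Jul 26 2002.
Next: August 2002 → Mon Aug 26 2002.
Next: September 2002 → Thu Sep 26 2002.
October 2002: Sat Oct 26 2002.
Next: November 2002 → Tue Nov 26 2002.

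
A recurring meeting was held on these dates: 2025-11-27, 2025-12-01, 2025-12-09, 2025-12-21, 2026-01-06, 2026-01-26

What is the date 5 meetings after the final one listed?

The spacing grows by 4 each time: 4, 8, 12, 16, 20 days.
Next gap: 24 days. 2026-01-26 + 24 days = 2026-02-19.
Next gap: 28 days. 2026-02-19 + 28 days = 2026-03-19.
Next gap: 32 days. 2026-03-19 + 32 days = 2026-04-20.
Next gap: 36 days. 2026-04-20 + 36 days = 2026-05-26.
Next gap: 40 days. 2026-05-26 + 40 days = 2026-07-05.

2026-07-05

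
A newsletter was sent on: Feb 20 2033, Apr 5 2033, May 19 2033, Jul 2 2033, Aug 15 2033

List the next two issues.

Sep 28 2033, Nov 11 2033

Gaps between consecutive events: 44, 44, 44, 44 days — a constant 44-day interval.
Aug 15 2033 + 44 days = Sep 28 2033.
Sep 28 2033 + 44 days = Nov 11 2033.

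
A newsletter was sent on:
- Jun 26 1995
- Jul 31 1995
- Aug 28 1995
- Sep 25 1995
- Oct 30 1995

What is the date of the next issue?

Nov 27 1995

These are Mondays with 35, 28, 28, 35-day gaps.
Each is the final Monday of its month — Jul 31 1995 is past the 28th, so '4th Monday' doesn't fit.
Last Monday of November 1995: Nov 27 1995.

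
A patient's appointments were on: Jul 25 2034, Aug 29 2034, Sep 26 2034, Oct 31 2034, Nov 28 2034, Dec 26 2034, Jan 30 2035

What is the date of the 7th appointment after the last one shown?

Aug 28 2035

All Tuesdays; the gaps (35, 28, 35, 28, 28, 35) vary with month length.
This is the last Tuesday of each month.
Last Tuesday of February 2035: Feb 27 2035.
Last Tuesday of March 2035: Mar 27 2035.
April 2035 ends with Tuesday Apr 24 2035.
Last Tuesday of May 2035: May 29 2035.
Last Tuesday of June 2035: Jun 26 2035.
July 2035 ends with Tuesday Jul 31 2035.
August 2035 ends with Tuesday Aug 28 2035.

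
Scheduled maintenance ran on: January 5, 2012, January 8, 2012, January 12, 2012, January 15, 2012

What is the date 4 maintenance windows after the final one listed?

The gap pattern 3, 4, 3 repeats every 2 events.
These are the Thursdays and Sundays of each week.
The following Thursday is January 19, 2012.
Next Sunday: January 22, 2012.
The following Thursday is January 26, 2012.
The following Sunday is January 29, 2012.

January 29, 2012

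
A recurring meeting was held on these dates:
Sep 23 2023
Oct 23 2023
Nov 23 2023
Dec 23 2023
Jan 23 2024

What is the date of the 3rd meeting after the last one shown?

Apr 23 2024

Each date is the 23rd; the gaps (30, 31, 30, 31) track the month lengths.
The rule is the 23rd of each month.
Next: February 2024 → Feb 23 2024.
Next: March 2024 → Mar 23 2024.
April 2024: Apr 23 2024.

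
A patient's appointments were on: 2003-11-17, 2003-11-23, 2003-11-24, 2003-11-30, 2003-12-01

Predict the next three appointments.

2003-12-07, 2003-12-08, 2003-12-14

Every event lands on a Monday or Sunday (gaps cycle 6, 1, 6, 1).
So the schedule is: every Monday and Sunday.
Next Sunday: 2003-12-07.
Next Monday: 2003-12-08.
The following Sunday is 2003-12-14.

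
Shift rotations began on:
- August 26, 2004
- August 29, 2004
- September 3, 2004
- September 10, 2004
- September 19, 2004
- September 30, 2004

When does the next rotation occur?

October 13, 2004

Intervals are 3, 5, 7, 9, 11 days — an arithmetic progression with common difference 2.
Next gap: 13 days. September 30, 2004 + 13 days = October 13, 2004.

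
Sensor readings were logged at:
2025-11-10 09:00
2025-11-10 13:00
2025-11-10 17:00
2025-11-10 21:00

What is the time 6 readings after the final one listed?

2025-11-11 21:00

Gaps: 4, 4, 4 hours — each event is 4 hours after the previous one.
2025-11-10 21:00 + 4 h = 2025-11-11 01:00.
2025-11-11 01:00 + 4 h = 2025-11-11 05:00.
2025-11-11 05:00 + 4 h = 2025-11-11 09:00.
2025-11-11 09:00 + 4 h = 2025-11-11 13:00.
2025-11-11 13:00 + 4 h = 2025-11-11 17:00.
2025-11-11 17:00 + 4 h = 2025-11-11 21:00.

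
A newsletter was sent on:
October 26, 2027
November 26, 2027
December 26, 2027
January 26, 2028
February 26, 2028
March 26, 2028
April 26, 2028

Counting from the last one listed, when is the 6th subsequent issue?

Each date is the 26th; the gaps (31, 30, 31, 31, 29, 31) track the month lengths.
The rule is the 26th of each month.
Next: May 2028 → May 26, 2028.
Next: June 2028 → June 26, 2028.
Next: July 2028 → July 26, 2028.
August 2028: August 26, 2028.
September 2028: September 26, 2028.
Next: October 2028 → October 26, 2028.

October 26, 2028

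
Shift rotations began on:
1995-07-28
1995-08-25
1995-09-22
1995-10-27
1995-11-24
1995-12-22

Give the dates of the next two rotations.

Gaps: 28, 28, 35, 28, 28 days — a mix of 28 and 35. Every date is a Friday.
Each is the 4th Friday of its month.
January 1996 — 4th Friday is 1996-01-26.
February 1996 — 4th Friday is 1996-02-23.

1996-01-26, 1996-02-23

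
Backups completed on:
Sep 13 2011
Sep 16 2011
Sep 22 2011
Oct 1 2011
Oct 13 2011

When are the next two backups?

Oct 28 2011, Nov 15 2011

Intervals are 3, 6, 9, 12 days — an arithmetic progression with common difference 3.
Next gap: 15 days. Oct 13 2011 + 15 days = Oct 28 2011.
Next gap: 18 days. Oct 28 2011 + 18 days = Nov 15 2011.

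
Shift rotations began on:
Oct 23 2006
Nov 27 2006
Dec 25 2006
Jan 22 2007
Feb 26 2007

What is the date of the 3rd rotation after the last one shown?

May 28 2007

All dates are Mondays, 35, 28, 28, 35 days apart.
Specifically, the 4th Monday of each month.
March 2007 — 4th Monday is Mar 26 2007.
April 2007 — 4th Monday is Apr 23 2007.
May 2007 — 4th Monday is May 28 2007.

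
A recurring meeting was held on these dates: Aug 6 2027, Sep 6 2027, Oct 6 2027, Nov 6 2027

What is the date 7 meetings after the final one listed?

The day-of-month is always 6 (31, 30, 31 days between events).
So this recurs on the 6th of each month.
December 2027: Dec 6 2027.
January 2028: Jan 6 2028.
Next: February 2028 → Feb 6 2028.
March 2028: Mar 6 2028.
Next: April 2028 → Apr 6 2028.
May 2028: May 6 2028.
Next: June 2028 → Jun 6 2028.

Jun 6 2028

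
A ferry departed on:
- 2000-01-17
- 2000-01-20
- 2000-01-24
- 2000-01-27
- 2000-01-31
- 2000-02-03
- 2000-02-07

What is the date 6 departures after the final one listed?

Every event lands on a Monday or Thursday (gaps cycle 3, 4, 3, 4, 3, 4).
So the schedule is: every Monday and Thursday.
Next Thursday: 2000-02-10.
The following Monday is 2000-02-14.
Next Thursday: 2000-02-17.
Next Monday: 2000-02-21.
Next Thursday: 2000-02-24.
The following Monday is 2000-02-28.

2000-02-28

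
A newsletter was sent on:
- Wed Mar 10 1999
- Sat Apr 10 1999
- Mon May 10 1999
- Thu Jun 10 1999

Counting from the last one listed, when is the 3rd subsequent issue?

Gaps: 31, 30, 31 days — not constant. Every event is on the 10th of the month.
Pattern: the 10th of each month.
Next: July 1999 → Sat Jul 10 1999.
Next: August 1999 → Tue Aug 10 1999.
September 1999: Fri Sep 10 1999.

Fri Sep 10 1999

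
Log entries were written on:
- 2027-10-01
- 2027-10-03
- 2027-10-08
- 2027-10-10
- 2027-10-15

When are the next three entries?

Gaps: 2, 5, 2, 5 days — not constant, but cyclic with period 2.
The events fall on every Friday and Sunday.
Next Sunday: 2027-10-17.
The following Friday is 2027-10-22.
Next Sunday: 2027-10-24.

2027-10-17, 2027-10-22, 2027-10-24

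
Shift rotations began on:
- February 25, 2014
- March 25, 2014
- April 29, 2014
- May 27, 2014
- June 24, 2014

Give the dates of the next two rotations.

All Tuesdays; the gaps (28, 35, 28, 28) vary with month length.
This is the last Tuesday of each month.
Last Tuesday of July 2014: July 29, 2014.
Last Tuesday of August 2014: August 26, 2014.

July 29, 2014; August 26, 2014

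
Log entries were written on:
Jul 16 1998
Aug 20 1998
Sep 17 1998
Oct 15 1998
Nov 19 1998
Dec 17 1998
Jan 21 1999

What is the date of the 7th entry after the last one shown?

All dates are Thursdays, 35, 28, 28, 35, 28, 35 days apart.
Specifically, the 3rd Thursday of each month.
February 1999 — 3rd Thursday is Feb 18 1999.
3rd Thursday of March 1999: Mar 18 1999.
3rd Thursday of April 1999: Apr 15 1999.
3rd Thursday of May 1999: May 20 1999.
June 1999 — 3rd Thursday is Jun 17 1999.
July 1999 — 3rd Thursday is Jul 15 1999.
3rd Thursday of August 1999: Aug 19 1999.

Aug 19 1999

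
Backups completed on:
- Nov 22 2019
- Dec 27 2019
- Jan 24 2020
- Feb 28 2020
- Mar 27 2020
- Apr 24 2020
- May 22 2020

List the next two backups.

Jun 26 2020, Jul 24 2020

Gaps: 35, 28, 35, 28, 28, 28 days — a mix of 28 and 35. Every date is a Friday.
Each is the 4th Friday of its month.
June 2020 — 4th Friday is Jun 26 2020.
4th Friday of July 2020: Jul 24 2020.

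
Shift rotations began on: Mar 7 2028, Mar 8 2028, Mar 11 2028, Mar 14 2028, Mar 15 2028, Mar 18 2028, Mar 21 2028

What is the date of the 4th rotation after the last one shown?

The gap pattern 1, 3, 3, 1, 3, 3 repeats every 3 events.
These are the Tuesdays, Wednesdays and Saturdays of each week.
Next Wednesday: Mar 22 2028.
The following Saturday is Mar 25 2028.
Next Tuesday: Mar 28 2028.
The following Wednesday is Mar 29 2028.

Mar 29 2028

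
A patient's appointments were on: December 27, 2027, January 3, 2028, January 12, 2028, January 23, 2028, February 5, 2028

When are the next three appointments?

Gaps: 7, 9, 11, 13 days — each gap is 2 larger than the previous one.
Next gap: 15 days. February 5, 2028 + 15 days = February 20, 2028.
Next gap: 17 days. February 20, 2028 + 17 days = March 8, 2028.
Next gap: 19 days. March 8, 2028 + 19 days = March 27, 2028.

February 20, 2028; March 8, 2028; March 27, 2028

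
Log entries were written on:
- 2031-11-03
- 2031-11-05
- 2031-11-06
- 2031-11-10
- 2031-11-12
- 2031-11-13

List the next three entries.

2031-11-17, 2031-11-19, 2031-11-20

The gap pattern 2, 1, 4, 2, 1 repeats every 3 events.
These are the Mondays, Wednesdays and Thursdays of each week.
The following Monday is 2031-11-17.
Next Wednesday: 2031-11-19.
The following Thursday is 2031-11-20.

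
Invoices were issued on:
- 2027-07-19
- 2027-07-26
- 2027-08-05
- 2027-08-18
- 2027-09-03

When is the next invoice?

Intervals are 7, 10, 13, 16 days — an arithmetic progression with common difference 3.
Next gap: 19 days. 2027-09-03 + 19 days = 2027-09-22.

2027-09-22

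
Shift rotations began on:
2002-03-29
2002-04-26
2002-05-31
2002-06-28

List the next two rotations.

2002-07-26, 2002-08-30

All Fridays; the gaps (28, 35, 28) vary with month length.
This is the last Friday of each month.
Last Friday of July 2002: 2002-07-26.
August 2002 ends with Friday 2002-08-30.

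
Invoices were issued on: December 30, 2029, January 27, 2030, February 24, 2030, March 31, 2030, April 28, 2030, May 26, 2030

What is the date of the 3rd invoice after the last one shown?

Every date is a Sunday; gaps 28, 28, 35, 28, 28 days.
Each is the last Sunday of its month (at least one falls on the 29th or later, ruling out '4th Sunday').
June 2030 ends with Sunday June 30, 2030.
Last Sunday of July 2030: July 28, 2030.
August 2030 ends with Sunday August 25, 2030.

August 25, 2030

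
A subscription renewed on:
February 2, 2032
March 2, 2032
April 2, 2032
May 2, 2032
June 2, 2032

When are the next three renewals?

July 2, 2032; August 2, 2032; September 2, 2032

Gaps: 29, 31, 30, 31 days — not constant. Every event is on the 2nd of the month.
Pattern: the 2nd of each month.
Next: July 2032 → July 2, 2032.
August 2032: August 2, 2032.
September 2032: September 2, 2032.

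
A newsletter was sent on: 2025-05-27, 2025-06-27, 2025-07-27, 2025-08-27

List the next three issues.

Each date is the 27th; the gaps (31, 30, 31) track the month lengths.
The rule is the 27th of each month.
September 2025: 2025-09-27.
October 2025: 2025-10-27.
November 2025: 2025-11-27.

2025-09-27, 2025-10-27, 2025-11-27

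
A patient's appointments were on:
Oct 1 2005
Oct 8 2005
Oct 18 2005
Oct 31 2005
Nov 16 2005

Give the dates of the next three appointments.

The spacing grows by 3 each time: 7, 10, 13, 16 days.
Next gap: 19 days. Nov 16 2005 + 19 days = Dec 5 2005.
Next gap: 22 days. Dec 5 2005 + 22 days = Dec 27 2005.
Next gap: 25 days. Dec 27 2005 + 25 days = Jan 21 2006.

Dec 5 2005, Dec 27 2005, Jan 21 2006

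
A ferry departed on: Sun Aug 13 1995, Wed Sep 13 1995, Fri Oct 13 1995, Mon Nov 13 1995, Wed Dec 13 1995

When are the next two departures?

Sat Jan 13 1996, Tue Feb 13 1996

The day-of-month is always 13 (31, 30, 31, 30 days between events).
So this recurs on the 13th of each month.
Next: January 1996 → Sat Jan 13 1996.
Next: February 1996 → Tue Feb 13 1996.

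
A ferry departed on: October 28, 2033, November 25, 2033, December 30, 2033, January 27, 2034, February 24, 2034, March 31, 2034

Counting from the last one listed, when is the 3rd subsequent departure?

All Fridays; the gaps (28, 35, 28, 28, 35) vary with month length.
This is the last Friday of each month.
Last Friday of April 2034: April 28, 2034.
May 2034 ends with Friday May 26, 2034.
June 2034 ends with Friday June 30, 2034.

June 30, 2034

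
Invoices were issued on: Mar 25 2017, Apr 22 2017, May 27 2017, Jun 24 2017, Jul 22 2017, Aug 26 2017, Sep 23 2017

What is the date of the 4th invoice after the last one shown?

Jan 27 2018

Gaps: 28, 35, 28, 28, 35, 28 days — a mix of 28 and 35. Every date is a Saturday.
Each is the 4th Saturday of its month.
4th Saturday of October 2017: Oct 28 2017.
November 2017 — 4th Saturday is Nov 25 2017.
4th Saturday of December 2017: Dec 23 2017.
January 2018 — 4th Saturday is Jan 27 2018.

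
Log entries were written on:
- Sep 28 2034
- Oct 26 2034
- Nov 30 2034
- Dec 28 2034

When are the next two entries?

Jan 25 2035, Feb 22 2035

Every date is a Thursday; gaps 28, 35, 28 days.
Each is the last Thursday of its month (at least one falls on the 29th or later, ruling out '4th Thursday').
Last Thursday of January 2035: Jan 25 2035.
Last Thursday of February 2035: Feb 22 2035.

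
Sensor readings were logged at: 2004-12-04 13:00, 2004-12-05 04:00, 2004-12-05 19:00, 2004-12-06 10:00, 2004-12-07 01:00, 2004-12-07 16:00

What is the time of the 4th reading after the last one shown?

The interval is a steady 15 hours (15, 15, 15, 15, 15).
2004-12-07 16:00 + 15 h = 2004-12-08 07:00.
2004-12-08 07:00 + 15 h = 2004-12-08 22:00.
2004-12-08 22:00 + 15 h = 2004-12-09 13:00.
2004-12-09 13:00 + 15 h = 2004-12-10 04:00.

2004-12-10 04:00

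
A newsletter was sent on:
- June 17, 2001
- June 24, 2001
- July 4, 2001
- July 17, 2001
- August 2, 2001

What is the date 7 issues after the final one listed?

Intervals are 7, 10, 13, 16 days — an arithmetic progression with common difference 3.
Next gap: 19 days. August 2, 2001 + 19 days = August 21, 2001.
Next gap: 22 days. August 21, 2001 + 22 days = September 12, 2001.
Next gap: 25 days. September 12, 2001 + 25 days = October 7, 2001.
Next gap: 28 days. October 7, 2001 + 28 days = November 4, 2001.
Next gap: 31 days. November 4, 2001 + 31 days = December 5, 2001.
Next gap: 34 days. December 5, 2001 + 34 days = January 8, 2002.
Next gap: 37 days. January 8, 2002 + 37 days = February 14, 2002.

February 14, 2002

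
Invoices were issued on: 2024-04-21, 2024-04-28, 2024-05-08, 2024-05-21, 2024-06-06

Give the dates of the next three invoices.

Intervals are 7, 10, 13, 16 days — an arithmetic progression with common difference 3.
Next gap: 19 days. 2024-06-06 + 19 days = 2024-06-25.
Next gap: 22 days. 2024-06-25 + 22 days = 2024-07-17.
Next gap: 25 days. 2024-07-17 + 25 days = 2024-08-11.

2024-06-25, 2024-07-17, 2024-08-11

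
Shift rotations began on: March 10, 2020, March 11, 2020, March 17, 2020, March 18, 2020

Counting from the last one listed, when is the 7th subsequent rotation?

April 14, 2020

Gaps: 1, 6, 1 days — not constant, but cyclic with period 2.
The events fall on every Tuesday and Wednesday.
Next Tuesday: March 24, 2020.
The following Wednesday is March 25, 2020.
The following Tuesday is March 31, 2020.
Next Wednesday: April 1, 2020.
Next Tuesday: April 7, 2020.
Next Wednesday: April 8, 2020.
Next Tuesday: April 14, 2020.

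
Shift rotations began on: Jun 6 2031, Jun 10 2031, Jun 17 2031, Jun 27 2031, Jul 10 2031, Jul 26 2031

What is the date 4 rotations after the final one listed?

Intervals are 4, 7, 10, 13, 16 days — an arithmetic progression with common difference 3.
Next gap: 19 days. Jul 26 2031 + 19 days = Aug 14 2031.
Next gap: 22 days. Aug 14 2031 + 22 days = Sep 5 2031.
Next gap: 25 days. Sep 5 2031 + 25 days = Sep 30 2031.
Next gap: 28 days. Sep 30 2031 + 28 days = Oct 28 2031.

Oct 28 2031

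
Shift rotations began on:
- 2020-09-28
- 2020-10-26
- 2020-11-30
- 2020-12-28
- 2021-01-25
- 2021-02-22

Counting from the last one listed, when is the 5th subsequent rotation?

2021-07-26

All Mondays; the gaps (28, 35, 28, 28, 28) vary with month length.
This is the last Monday of each month.
Last Monday of March 2021: 2021-03-29.
April 2021 ends with Monday 2021-04-26.
May 2021 ends with Monday 2021-05-31.
Last Monday of June 2021: 2021-06-28.
July 2021 ends with Monday 2021-07-26.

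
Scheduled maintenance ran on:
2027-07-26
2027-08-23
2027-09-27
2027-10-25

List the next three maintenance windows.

2027-11-22, 2027-12-27, 2028-01-24

All dates are Mondays, 28, 35, 28 days apart.
Specifically, the 4th Monday of each month.
November 2027 — 4th Monday is 2027-11-22.
4th Monday of December 2027: 2027-12-27.
4th Monday of January 2028: 2028-01-24.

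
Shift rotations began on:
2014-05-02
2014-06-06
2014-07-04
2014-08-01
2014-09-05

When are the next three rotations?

All dates are Fridays, 35, 28, 28, 35 days apart.
Specifically, the 1st Friday of each month.
1st Friday of October 2014: 2014-10-03.
1st Friday of November 2014: 2014-11-07.
December 2014 — 1st Friday is 2014-12-05.

2014-10-03, 2014-11-07, 2014-12-05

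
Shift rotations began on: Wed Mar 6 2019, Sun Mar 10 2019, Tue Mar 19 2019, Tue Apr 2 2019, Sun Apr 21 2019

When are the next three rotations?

Intervals are 4, 9, 14, 19 days — an arithmetic progression with common difference 5.
Next gap: 24 days. Sun Apr 21 2019 + 24 days = Wed May 15 2019.
Next gap: 29 days. Wed May 15 2019 + 29 days = Thu Jun 13 2019.
Next gap: 34 days. Thu Jun 13 2019 + 34 days = Wed Jul 17 2019.

Wed May 15 2019, Thu Jun 13 2019, Wed Jul 17 2019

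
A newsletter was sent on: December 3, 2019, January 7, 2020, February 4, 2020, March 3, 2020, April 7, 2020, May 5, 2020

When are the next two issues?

June 2, 2020; July 7, 2020

Gaps: 35, 28, 28, 35, 28 days — a mix of 28 and 35. Every date is a Tuesday.
Each is the 1st Tuesday of its month.
1st Tuesday of June 2020: June 2, 2020.
July 2020 — 1st Tuesday is July 7, 2020.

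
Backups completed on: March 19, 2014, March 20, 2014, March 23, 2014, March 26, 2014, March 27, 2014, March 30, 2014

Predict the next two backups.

Gaps: 1, 3, 3, 1, 3 days — not constant, but cyclic with period 3.
The events fall on every Wednesday, Thursday and Sunday.
Next Wednesday: April 2, 2014.
Next Thursday: April 3, 2014.

April 2, 2014; April 3, 2014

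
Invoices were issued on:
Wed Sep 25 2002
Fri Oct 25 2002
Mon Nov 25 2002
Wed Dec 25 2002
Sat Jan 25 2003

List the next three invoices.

Tue Feb 25 2003, Tue Mar 25 2003, Fri Apr 25 2003

The day-of-month is always 25 (30, 31, 30, 31 days between events).
So this recurs on the 25th of each month.
February 2003: Tue Feb 25 2003.
Next: March 2003 → Tue Mar 25 2003.
Next: April 2003 → Fri Apr 25 2003.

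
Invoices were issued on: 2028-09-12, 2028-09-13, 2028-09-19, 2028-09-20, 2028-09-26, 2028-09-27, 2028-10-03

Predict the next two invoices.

Every event lands on a Tuesday or Wednesday (gaps cycle 1, 6, 1, 6, 1, 6).
So the schedule is: every Tuesday and Wednesday.
Next Wednesday: 2028-10-04.
The following Tuesday is 2028-10-10.

2028-10-04, 2028-10-10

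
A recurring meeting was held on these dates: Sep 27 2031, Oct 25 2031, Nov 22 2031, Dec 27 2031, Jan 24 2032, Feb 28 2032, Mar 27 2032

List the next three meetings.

All dates are Saturdays, 28, 28, 35, 28, 35, 28 days apart.
Specifically, the 4th Saturday of each month.
4th Saturday of April 2032: Apr 24 2032.
4th Saturday of May 2032: May 22 2032.
4th Saturday of June 2032: Jun 26 2032.

Apr 24 2032, May 22 2032, Jun 26 2032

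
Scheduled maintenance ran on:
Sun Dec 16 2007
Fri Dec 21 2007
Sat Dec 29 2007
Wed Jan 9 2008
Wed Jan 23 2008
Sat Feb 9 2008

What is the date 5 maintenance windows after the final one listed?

Wed Jun 18 2008

The spacing grows by 3 each time: 5, 8, 11, 14, 17 days.
Next gap: 20 days. Sat Feb 9 2008 + 20 days = Fri Feb 29 2008.
Next gap: 23 days. Fri Feb 29 2008 + 23 days = Sun Mar 23 2008.
Next gap: 26 days. Sun Mar 23 2008 + 26 days = Fri Apr 18 2008.
Next gap: 29 days. Fri Apr 18 2008 + 29 days = Sat May 17 2008.
Next gap: 32 days. Sat May 17 2008 + 32 days = Wed Jun 18 2008.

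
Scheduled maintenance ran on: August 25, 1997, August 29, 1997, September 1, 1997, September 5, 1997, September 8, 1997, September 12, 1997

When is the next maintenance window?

Every event lands on a Monday or Friday (gaps cycle 4, 3, 4, 3, 4).
So the schedule is: every Monday and Friday.
Next Monday: September 15, 1997.

September 15, 1997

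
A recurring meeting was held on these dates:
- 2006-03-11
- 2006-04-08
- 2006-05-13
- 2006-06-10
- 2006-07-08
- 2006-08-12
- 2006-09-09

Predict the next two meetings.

These are Saturdays at 28- or 35-day spacing (28, 35, 28, 28, 35, 28).
The pattern: 2nd Saturday of the month.
October 2006 — 2nd Saturday is 2006-10-14.
November 2006 — 2nd Saturday is 2006-11-11.

2006-10-14, 2006-11-11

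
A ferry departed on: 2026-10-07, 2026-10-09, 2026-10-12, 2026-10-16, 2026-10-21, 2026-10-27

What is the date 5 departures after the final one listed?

2026-12-11

Gaps: 2, 3, 4, 5, 6 days — each gap is 1 larger than the previous one.
Next gap: 7 days. 2026-10-27 + 7 days = 2026-11-03.
Next gap: 8 days. 2026-11-03 + 8 days = 2026-11-11.
Next gap: 9 days. 2026-11-11 + 9 days = 2026-11-20.
Next gap: 10 days. 2026-11-20 + 10 days = 2026-11-30.
Next gap: 11 days. 2026-11-30 + 11 days = 2026-12-11.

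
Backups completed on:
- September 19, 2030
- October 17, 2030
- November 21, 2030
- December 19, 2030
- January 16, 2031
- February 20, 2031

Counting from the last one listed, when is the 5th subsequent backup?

All dates are Thursdays, 28, 35, 28, 28, 35 days apart.
Specifically, the 3rd Thursday of each month.
March 2031 — 3rd Thursday is March 20, 2031.
April 2031 — 3rd Thursday is April 17, 2031.
May 2031 — 3rd Thursday is May 15, 2031.
3rd Thursday of June 2031: June 19, 2031.
July 2031 — 3rd Thursday is July 17, 2031.

July 17, 2031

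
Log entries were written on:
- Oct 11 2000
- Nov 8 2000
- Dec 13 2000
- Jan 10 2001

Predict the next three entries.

All dates are Wednesdays, 28, 35, 28 days apart.
Specifically, the 2nd Wednesday of each month.
February 2001 — 2nd Wednesday is Feb 14 2001.
March 2001 — 2nd Wednesday is Mar 14 2001.
April 2001 — 2nd Wednesday is Apr 11 2001.

Feb 14 2001, Mar 14 2001, Apr 11 2001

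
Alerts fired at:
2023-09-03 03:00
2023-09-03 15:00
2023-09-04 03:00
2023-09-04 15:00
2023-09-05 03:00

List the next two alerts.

2023-09-05 15:00, 2023-09-06 03:00

Spacing: 12, 12, 12, 12 h — constant 12 h.
2023-09-05 03:00 + 12 h = 2023-09-05 15:00.
2023-09-05 15:00 + 12 h = 2023-09-06 03:00.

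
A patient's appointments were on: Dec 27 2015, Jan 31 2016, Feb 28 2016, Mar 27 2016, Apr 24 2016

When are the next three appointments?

Every date is a Sunday; gaps 35, 28, 28, 28 days.
Each is the last Sunday of its month (at least one falls on the 29th or later, ruling out '4th Sunday').
Last Sunday of May 2016: May 29 2016.
June 2016 ends with Sunday Jun 26 2016.
Last Sunday of July 2016: Jul 31 2016.

May 29 2016, Jun 26 2016, Jul 31 2016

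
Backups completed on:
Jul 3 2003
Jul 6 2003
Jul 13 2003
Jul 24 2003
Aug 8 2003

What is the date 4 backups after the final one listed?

Nov 16 2003

Gaps: 3, 7, 11, 15 days — each gap is 4 larger than the previous one.
Next gap: 19 days. Aug 8 2003 + 19 days = Aug 27 2003.
Next gap: 23 days. Aug 27 2003 + 23 days = Sep 19 2003.
Next gap: 27 days. Sep 19 2003 + 27 days = Oct 16 2003.
Next gap: 31 days. Oct 16 2003 + 31 days = Nov 16 2003.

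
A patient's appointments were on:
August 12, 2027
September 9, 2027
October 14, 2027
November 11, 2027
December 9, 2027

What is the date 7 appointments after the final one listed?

July 13, 2028

These are Thursdays at 28- or 35-day spacing (28, 35, 28, 28).
The pattern: 2nd Thursday of the month.
2nd Thursday of January 2028: January 13, 2028.
2nd Thursday of February 2028: February 10, 2028.
2nd Thursday of March 2028: March 9, 2028.
April 2028 — 2nd Thursday is April 13, 2028.
2nd Thursday of May 2028: May 11, 2028.
2nd Thursday of June 2028: June 8, 2028.
2nd Thursday of July 2028: July 13, 2028.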